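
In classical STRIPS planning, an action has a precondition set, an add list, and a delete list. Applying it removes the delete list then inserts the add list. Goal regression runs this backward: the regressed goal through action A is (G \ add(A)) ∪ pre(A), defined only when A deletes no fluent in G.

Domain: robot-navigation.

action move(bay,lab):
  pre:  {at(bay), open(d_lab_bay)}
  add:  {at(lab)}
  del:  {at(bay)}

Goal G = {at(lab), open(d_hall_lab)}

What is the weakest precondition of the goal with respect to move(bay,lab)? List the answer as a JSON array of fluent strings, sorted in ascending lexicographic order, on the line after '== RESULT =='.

Regress:
  G ∩ del = {}  (empty — regression defined)
  G \ add = {at(lab), open(d_hall_lab)} \ {at(lab)} = {open(d_hall_lab)}
  ∪ pre   = {open(d_hall_lab)} ∪ {at(bay), open(d_lab_bay)}
          = {at(bay), open(d_hall_lab), open(d_lab_bay)}

== RESULT ==
["at(bay)", "open(d_hall_lab)", "open(d_lab_bay)"]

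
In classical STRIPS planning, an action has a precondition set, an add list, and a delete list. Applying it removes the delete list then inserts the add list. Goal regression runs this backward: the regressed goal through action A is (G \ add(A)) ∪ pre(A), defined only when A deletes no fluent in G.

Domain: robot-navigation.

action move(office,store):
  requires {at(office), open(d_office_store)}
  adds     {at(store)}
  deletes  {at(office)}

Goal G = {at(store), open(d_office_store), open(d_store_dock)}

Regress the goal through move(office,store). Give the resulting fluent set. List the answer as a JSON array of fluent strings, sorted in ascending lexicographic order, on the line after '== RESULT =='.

Compute (G \ add) ∪ pre:
  G ∩ del = {}  (empty — regression defined)
  G \ add = {at(store), open(d_office_store), open(d_store_dock)} \ {at(store)} = {open(d_office_store), open(d_store_dock)}
  ∪ pre   = {open(d_office_store), open(d_store_dock)} ∪ {at(office), open(d_office_store)}
          = {at(office), open(d_office_store), open(d_store_dock)}

== RESULT ==
["at(office)", "open(d_office_store)", "open(d_store_dock)"]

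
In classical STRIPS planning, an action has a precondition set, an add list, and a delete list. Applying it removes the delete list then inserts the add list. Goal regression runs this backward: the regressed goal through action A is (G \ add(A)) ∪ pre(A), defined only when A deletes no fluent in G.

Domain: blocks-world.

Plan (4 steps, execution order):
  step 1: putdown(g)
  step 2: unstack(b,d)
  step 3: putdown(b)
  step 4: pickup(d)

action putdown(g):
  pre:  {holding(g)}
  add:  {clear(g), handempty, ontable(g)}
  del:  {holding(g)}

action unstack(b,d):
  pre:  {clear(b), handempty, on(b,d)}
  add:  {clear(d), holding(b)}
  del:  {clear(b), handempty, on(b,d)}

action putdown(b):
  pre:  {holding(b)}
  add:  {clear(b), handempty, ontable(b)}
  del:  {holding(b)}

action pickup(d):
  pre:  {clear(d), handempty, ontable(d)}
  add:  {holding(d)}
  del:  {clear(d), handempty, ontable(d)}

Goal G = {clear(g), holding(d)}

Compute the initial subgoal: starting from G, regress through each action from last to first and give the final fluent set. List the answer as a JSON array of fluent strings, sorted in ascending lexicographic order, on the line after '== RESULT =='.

Regress step by step:
  through step 4 (pickup(d)): drop {holding(d)}, keep {clear(g)}, require {clear(d), handempty, ontable(d)}
    → {clear(d), clear(g), handempty, ontable(d)}
  through step 3 (putdown(b)): drop {handempty}, keep {clear(d), clear(g), ontable(d)}, require {holding(b)}
    → {clear(d), clear(g), holding(b), ontable(d)}
  through step 2 (unstack(b,d)): drop {clear(d), holding(b)}, keep {clear(g), ontable(d)}, require {clear(b), handempty, on(b,d)}
    → {clear(b), clear(g), handempty, on(b,d), ontable(d)}
  through step 1 (putdown(g)): drop {clear(g), handempty}, keep {clear(b), on(b,d), ontable(d)}, require {holding(g)}
    → {clear(b), holding(g), on(b,d), ontable(d)}

== RESULT ==
["clear(b)", "holding(g)", "on(b,d)", "ontable(d)"]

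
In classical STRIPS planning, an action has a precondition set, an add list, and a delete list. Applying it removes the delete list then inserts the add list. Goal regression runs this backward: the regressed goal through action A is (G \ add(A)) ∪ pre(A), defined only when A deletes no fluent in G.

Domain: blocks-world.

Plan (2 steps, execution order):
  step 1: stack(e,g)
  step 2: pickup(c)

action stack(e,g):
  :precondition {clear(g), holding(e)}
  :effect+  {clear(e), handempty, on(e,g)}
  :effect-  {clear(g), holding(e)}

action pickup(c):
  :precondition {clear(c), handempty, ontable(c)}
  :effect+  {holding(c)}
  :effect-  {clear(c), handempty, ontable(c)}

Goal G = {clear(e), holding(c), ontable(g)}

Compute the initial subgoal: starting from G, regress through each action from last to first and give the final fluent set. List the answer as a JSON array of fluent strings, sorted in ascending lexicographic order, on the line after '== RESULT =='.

Work backward from the goal:
  through step 2 (pickup(c)): drop {holding(c)}, keep {clear(e), ontable(g)}, require {clear(c), handempty, ontable(c)}
    → {clear(c), clear(e), handempty, ontable(c), ontable(g)}
  through step 1 (stack(e,g)): drop {clear(e), handempty}, keep {clear(c), ontable(c), ontable(g)}, require {clear(g), holding(e)}
    → {clear(c), clear(g), holding(e), ontable(c), ontable(g)}

== RESULT ==
["clear(c)", "clear(g)", "holding(e)", "ontable(c)", "ontable(g)"]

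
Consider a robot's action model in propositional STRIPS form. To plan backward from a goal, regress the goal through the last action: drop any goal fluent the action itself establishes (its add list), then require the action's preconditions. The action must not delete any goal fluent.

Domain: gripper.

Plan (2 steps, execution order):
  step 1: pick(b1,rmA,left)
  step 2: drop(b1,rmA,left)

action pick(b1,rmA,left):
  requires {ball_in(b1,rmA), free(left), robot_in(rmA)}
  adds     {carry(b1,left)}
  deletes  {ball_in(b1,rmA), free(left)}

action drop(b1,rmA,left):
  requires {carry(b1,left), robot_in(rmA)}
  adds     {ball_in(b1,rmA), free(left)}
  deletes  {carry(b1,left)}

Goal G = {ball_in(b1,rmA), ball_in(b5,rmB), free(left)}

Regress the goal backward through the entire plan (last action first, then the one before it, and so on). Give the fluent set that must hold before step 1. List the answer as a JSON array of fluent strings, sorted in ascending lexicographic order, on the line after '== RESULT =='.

Work backward from the goal:
  through step 2 (drop(b1,rmA,left)): drop {ball_in(b1,rmA), free(left)}, keep {ball_in(b5,rmB)}, require {carry(b1,left), robot_in(rmA)}
    → {ball_in(b5,rmB), carry(b1,left), robot_in(rmA)}
  through step 1 (pick(b1,rmA,left)): drop {carry(b1,left)}, keep {ball_in(b5,rmB), robot_in(rmA)}, require {ball_in(b1,rmA), free(left), robot_in(rmA)}
    → {ball_in(b1,rmA), ball_in(b5,rmB), free(left), robot_in(rmA)}

== RESULT ==
["ball_in(b1,rmA)", "ball_in(b5,rmB)", "free(left)", "robot_in(rmA)"]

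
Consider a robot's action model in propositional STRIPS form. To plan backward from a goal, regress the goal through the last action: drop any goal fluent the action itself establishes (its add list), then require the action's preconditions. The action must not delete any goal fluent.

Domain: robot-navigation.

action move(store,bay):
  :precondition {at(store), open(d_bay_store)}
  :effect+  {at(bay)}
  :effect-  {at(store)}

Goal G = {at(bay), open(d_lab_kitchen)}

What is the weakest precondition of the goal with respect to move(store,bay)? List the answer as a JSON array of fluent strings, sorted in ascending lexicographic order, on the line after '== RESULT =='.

Regress:
  G ∩ del = {}  (empty — regression defined)
  G \ add = {at(bay), open(d_lab_kitchen)} \ {at(bay)} = {open(d_lab_kitchen)}
  ∪ pre   = {open(d_lab_kitchen)} ∪ {at(store), open(d_bay_store)}
          = {at(store), open(d_bay_store), open(d_lab_kitchen)}

== RESULT ==
["at(store)", "open(d_bay_store)", "open(d_lab_kitchen)"]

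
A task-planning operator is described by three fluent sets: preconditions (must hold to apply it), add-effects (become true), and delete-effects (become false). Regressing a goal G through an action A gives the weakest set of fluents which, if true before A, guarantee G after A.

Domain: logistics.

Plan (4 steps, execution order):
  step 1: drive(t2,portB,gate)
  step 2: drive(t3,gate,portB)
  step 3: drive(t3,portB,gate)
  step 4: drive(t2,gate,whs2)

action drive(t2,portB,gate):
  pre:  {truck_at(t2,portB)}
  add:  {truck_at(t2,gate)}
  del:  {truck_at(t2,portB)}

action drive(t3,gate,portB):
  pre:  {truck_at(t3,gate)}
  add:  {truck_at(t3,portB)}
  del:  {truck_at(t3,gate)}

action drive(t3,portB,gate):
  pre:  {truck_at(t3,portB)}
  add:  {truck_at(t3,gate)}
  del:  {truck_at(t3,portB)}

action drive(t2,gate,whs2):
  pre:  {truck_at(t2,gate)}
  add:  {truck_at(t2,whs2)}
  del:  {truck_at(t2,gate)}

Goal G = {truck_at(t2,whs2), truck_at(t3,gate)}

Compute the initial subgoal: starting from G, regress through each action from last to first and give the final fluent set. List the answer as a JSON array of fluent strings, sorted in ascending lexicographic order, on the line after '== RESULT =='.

Regress step by step:
  through step 4 (drive(t2,gate,whs2)): drop {truck_at(t2,whs2)}, keep {truck_at(t3,gate)}, require {truck_at(t2,gate)}
    → {truck_at(t2,gate), truck_at(t3,gate)}
  through step 3 (drive(t3,portB,gate)): drop {truck_at(t3,gate)}, keep {truck_at(t2,gate)}, require {truck_at(t3,portB)}
    → {truck_at(t2,gate), truck_at(t3,portB)}
  through step 2 (drive(t3,gate,portB)): drop {truck_at(t3,portB)}, keep {truck_at(t2,gate)}, require {truck_at(t3,gate)}
    → {truck_at(t2,gate), truck_at(t3,gate)}
  through step 1 (drive(t2,portB,gate)): drop {truck_at(t2,gate)}, keep {truck_at(t3,gate)}, require {truck_at(t2,portB)}
    → {truck_at(t2,portB), truck_at(t3,gate)}

== RESULT ==
["truck_at(t2,portB)", "truck_at(t3,gate)"]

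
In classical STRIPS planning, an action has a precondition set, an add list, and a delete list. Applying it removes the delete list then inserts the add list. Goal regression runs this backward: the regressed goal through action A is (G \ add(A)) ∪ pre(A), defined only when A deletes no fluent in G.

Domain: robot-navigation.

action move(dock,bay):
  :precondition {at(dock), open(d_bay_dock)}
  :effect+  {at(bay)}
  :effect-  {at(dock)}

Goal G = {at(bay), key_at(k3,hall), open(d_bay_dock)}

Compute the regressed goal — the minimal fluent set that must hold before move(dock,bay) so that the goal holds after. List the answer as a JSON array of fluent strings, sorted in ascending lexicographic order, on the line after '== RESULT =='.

Compute (G \ add) ∪ pre:
  G ∩ del = {}  (empty — regression defined)
  G \ add = {at(bay), key_at(k3,hall), open(d_bay_dock)} \ {at(bay)} = {key_at(k3,hall), open(d_bay_dock)}
  ∪ pre   = {key_at(k3,hall), open(d_bay_dock)} ∪ {at(dock), open(d_bay_dock)}
          = {at(dock), key_at(k3,hall), open(d_bay_dock)}

== RESULT ==
["at(dock)", "key_at(k3,hall)", "open(d_bay_dock)"]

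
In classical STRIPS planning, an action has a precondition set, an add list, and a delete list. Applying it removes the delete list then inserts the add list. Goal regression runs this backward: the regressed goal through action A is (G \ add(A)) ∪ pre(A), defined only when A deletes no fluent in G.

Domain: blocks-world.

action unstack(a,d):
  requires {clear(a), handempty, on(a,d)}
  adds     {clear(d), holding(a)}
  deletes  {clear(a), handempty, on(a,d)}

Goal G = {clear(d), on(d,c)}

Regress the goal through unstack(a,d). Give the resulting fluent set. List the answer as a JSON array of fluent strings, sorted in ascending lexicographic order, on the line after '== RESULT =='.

Compute (G \ add) ∪ pre:
  G ∩ del = {}  (empty — regression defined)
  G \ add = {clear(d), on(d,c)} \ {clear(d), holding(a)} = {on(d,c)}
  ∪ pre   = {on(d,c)} ∪ {clear(a), handempty, on(a,d)}
          = {clear(a), handempty, on(a,d), on(d,c)}

== RESULT ==
["clear(a)", "handempty", "on(a,d)", "on(d,c)"]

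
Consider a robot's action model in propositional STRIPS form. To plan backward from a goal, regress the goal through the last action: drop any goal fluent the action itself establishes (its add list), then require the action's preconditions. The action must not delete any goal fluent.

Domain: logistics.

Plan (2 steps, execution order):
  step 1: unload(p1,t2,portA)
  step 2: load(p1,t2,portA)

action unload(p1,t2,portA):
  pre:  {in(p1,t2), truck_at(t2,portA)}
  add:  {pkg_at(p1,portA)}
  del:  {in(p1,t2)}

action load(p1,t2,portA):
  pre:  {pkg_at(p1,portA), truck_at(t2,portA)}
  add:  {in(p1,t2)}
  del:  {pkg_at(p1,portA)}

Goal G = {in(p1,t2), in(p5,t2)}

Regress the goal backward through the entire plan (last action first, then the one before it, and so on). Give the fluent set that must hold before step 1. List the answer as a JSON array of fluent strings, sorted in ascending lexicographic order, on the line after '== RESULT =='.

Regress step by step:
  through step 2 (load(p1,t2,portA)): drop {in(p1,t2)}, keep {in(p5,t2)}, require {pkg_at(p1,portA), truck_at(t2,portA)}
    → {in(p5,t2), pkg_at(p1,portA), truck_at(t2,portA)}
  through step 1 (unload(p1,t2,portA)): drop {pkg_at(p1,portA)}, keep {in(p5,t2), truck_at(t2,portA)}, require {in(p1,t2), truck_at(t2,portA)}
    → {in(p1,t2), in(p5,t2), truck_at(t2,portA)}

== RESULT ==
["in(p1,t2)", "in(p5,t2)", "truck_at(t2,portA)"]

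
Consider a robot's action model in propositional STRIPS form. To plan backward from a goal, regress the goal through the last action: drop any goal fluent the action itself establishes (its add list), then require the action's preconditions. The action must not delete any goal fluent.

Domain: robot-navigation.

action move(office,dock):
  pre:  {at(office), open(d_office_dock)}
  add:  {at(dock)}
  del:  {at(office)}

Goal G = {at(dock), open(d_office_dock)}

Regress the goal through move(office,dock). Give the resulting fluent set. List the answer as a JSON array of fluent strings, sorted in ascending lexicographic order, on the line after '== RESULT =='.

Compute (G \ add) ∪ pre:
  G ∩ del = {}  (empty — regression defined)
  G \ add = {at(dock), open(d_office_dock)} \ {at(dock)} = {open(d_office_dock)}
  ∪ pre   = {open(d_office_dock)} ∪ {at(office), open(d_office_dock)}
          = {at(office), open(d_office_dock)}

== RESULT ==
["at(office)", "open(d_office_dock)"]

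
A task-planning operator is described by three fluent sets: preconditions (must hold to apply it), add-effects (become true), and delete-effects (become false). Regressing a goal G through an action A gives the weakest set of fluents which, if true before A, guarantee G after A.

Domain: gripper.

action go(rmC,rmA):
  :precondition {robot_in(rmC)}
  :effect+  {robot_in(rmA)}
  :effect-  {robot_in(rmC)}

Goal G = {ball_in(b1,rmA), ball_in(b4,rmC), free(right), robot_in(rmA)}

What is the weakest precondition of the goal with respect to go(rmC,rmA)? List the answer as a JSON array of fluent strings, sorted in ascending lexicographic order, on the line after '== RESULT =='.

Compute (G \ add) ∪ pre:
  G ∩ del = {}  (empty — regression defined)
  G \ add = {ball_in(b1,rmA), ball_in(b4,rmC), free(right), robot_in(rmA)} \ {robot_in(rmA)} = {ball_in(b1,rmA), ball_in(b4,rmC), free(right)}
  ∪ pre   = {ball_in(b1,rmA), ball_in(b4,rmC), free(right)} ∪ {robot_in(rmC)}
          = {ball_in(b1,rmA), ball_in(b4,rmC), free(right), robot_in(rmC)}

== RESULT ==
["ball_in(b1,rmA)", "ball_in(b4,rmC)", "free(right)", "robot_in(rmC)"]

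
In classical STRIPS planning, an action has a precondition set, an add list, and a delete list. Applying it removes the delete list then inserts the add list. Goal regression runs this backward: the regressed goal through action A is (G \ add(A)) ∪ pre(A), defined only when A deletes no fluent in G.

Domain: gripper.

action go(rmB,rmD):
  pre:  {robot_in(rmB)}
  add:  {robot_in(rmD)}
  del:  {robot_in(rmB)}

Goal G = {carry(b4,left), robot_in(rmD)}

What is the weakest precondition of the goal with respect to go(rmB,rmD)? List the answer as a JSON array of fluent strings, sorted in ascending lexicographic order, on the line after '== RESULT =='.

Compute (G \ add) ∪ pre:
  G ∩ del = {}  (empty — regression defined)
  G \ add = {carry(b4,left), robot_in(rmD)} \ {robot_in(rmD)} = {carry(b4,left)}
  ∪ pre   = {carry(b4,left)} ∪ {robot_in(rmB)}
          = {carry(b4,left), robot_in(rmB)}

== RESULT ==
["carry(b4,left)", "robot_in(rmB)"]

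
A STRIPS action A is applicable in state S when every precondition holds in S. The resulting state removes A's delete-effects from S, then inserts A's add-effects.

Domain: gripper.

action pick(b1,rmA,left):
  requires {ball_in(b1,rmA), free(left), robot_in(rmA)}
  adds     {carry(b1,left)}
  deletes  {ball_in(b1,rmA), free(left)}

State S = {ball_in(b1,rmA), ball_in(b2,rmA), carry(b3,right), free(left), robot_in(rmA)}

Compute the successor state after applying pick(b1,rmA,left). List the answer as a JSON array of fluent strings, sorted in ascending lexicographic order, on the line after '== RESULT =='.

Progress:
  pre ⊆ S: {ball_in(b1,rmA), free(left), robot_in(rmA)} ⊆ S  — applicable
  S \ del = {ball_in(b2,rmA), carry(b3,right), robot_in(rmA)}
  ∪ add   = {ball_in(b2,rmA), carry(b1,left), carry(b3,right), robot_in(rmA)}

== RESULT ==
["ball_in(b2,rmA)", "carry(b1,left)", "carry(b3,right)", "robot_in(rmA)"]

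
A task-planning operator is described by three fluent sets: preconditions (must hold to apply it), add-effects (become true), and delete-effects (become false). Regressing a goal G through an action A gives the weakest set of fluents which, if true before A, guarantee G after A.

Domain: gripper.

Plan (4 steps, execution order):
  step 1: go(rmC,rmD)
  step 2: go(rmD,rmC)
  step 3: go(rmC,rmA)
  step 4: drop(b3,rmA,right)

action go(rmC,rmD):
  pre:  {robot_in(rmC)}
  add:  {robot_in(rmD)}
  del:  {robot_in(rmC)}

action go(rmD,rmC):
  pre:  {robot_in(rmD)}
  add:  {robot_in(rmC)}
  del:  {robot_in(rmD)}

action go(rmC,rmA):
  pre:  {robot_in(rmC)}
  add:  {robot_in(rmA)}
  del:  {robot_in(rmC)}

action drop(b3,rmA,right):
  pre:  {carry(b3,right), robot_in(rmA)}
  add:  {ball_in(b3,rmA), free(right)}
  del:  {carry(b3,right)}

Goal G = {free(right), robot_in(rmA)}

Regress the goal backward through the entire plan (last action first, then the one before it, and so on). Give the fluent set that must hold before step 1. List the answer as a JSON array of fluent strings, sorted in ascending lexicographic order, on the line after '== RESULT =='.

Regress step by step:
  through step 4 (drop(b3,rmA,right)): drop {free(right)}, keep {robot_in(rmA)}, require {carry(b3,right), robot_in(rmA)}
    → {carry(b3,right), robot_in(rmA)}
  through step 3 (go(rmC,rmA)): drop {robot_in(rmA)}, keep {carry(b3,right)}, require {robot_in(rmC)}
    → {carry(b3,right), robot_in(rmC)}
  through step 2 (go(rmD,rmC)): drop {robot_in(rmC)}, keep {carry(b3,right)}, require {robot_in(rmD)}
    → {carry(b3,right), robot_in(rmD)}
  through step 1 (go(rmC,rmD)): drop {robot_in(rmD)}, keep {carry(b3,right)}, require {robot_in(rmC)}
    → {carry(b3,right), robot_in(rmC)}

== RESULT ==
["carry(b3,right)", "robot_in(rmC)"]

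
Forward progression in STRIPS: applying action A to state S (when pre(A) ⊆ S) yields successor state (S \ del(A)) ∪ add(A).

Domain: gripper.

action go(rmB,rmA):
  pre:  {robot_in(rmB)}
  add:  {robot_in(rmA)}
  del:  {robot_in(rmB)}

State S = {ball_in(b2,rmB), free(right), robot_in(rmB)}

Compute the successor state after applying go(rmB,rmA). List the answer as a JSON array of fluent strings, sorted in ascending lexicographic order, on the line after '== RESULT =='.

Compute (S \ del) ∪ add:
  pre ⊆ S: {robot_in(rmB)} ⊆ S  — applicable
  S \ del = {ball_in(b2,rmB), free(right)}
  ∪ add   = {ball_in(b2,rmB), free(right), robot_in(rmA)}

== RESULT ==
["ball_in(b2,rmB)", "free(right)", "robot_in(rmA)"]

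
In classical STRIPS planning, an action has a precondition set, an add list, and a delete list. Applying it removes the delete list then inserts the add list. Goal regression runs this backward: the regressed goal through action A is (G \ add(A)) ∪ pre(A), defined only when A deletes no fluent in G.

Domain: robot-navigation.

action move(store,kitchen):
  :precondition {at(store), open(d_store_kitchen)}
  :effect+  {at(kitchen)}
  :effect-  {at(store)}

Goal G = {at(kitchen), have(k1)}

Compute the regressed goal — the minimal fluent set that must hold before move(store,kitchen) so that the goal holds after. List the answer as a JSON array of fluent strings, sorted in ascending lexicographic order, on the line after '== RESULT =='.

Compute (G \ add) ∪ pre:
  G ∩ del = {}  (empty — regression defined)
  G \ add = {at(kitchen), have(k1)} \ {at(kitchen)} = {have(k1)}
  ∪ pre   = {have(k1)} ∪ {at(store), open(d_store_kitchen)}
          = {at(store), have(k1), open(d_store_kitchen)}

== RESULT ==
["at(store)", "have(k1)", "open(d_store_kitchen)"]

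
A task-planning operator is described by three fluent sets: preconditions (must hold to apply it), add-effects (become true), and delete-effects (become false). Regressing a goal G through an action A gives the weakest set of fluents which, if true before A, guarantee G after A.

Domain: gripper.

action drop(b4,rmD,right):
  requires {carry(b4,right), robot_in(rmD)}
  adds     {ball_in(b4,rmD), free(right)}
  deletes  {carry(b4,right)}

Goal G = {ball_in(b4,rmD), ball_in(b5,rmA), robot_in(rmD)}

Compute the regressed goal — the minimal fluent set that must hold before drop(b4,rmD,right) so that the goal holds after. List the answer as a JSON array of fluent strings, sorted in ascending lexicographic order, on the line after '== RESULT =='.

Regress:
  G ∩ del = {}  (empty — regression defined)
  G \ add = {ball_in(b4,rmD), ball_in(b5,rmA), robot_in(rmD)} \ {ball_in(b4,rmD), free(right)} = {ball_in(b5,rmA), robot_in(rmD)}
  ∪ pre   = {ball_in(b5,rmA), robot_in(rmD)} ∪ {carry(b4,right), robot_in(rmD)}
          = {ball_in(b5,rmA), carry(b4,right), robot_in(rmD)}

== RESULT ==
["ball_in(b5,rmA)", "carry(b4,right)", "robot_in(rmD)"]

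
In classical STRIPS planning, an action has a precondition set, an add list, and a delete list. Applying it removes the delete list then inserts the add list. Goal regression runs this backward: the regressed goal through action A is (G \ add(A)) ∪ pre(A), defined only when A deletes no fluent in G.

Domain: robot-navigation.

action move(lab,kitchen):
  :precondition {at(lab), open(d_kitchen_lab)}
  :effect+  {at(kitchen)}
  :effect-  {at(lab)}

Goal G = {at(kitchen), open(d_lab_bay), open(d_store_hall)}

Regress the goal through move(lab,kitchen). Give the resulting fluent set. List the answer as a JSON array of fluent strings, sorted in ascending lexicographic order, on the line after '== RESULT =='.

Compute (G \ add) ∪ pre:
  G ∩ del = {}  (empty — regression defined)
  G \ add = {at(kitchen), open(d_lab_bay), open(d_store_hall)} \ {at(kitchen)} = {open(d_lab_bay), open(d_store_hall)}
  ∪ pre   = {open(d_lab_bay), open(d_store_hall)} ∪ {at(lab), open(d_kitchen_lab)}
          = {at(lab), open(d_kitchen_lab), open(d_lab_bay), open(d_store_hall)}

== RESULT ==
["at(lab)", "open(d_kitchen_lab)", "open(d_lab_bay)", "open(d_store_hall)"]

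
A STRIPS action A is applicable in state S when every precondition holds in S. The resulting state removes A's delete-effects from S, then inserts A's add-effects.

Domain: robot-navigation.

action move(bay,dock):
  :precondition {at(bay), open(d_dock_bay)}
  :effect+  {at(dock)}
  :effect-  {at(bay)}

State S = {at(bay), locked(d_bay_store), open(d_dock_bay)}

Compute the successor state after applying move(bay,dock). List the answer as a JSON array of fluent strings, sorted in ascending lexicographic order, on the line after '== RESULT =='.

Compute (S \ del) ∪ add:
  pre ⊆ S: {at(bay), open(d_dock_bay)} ⊆ S  — applicable
  S \ del = {locked(d_bay_store), open(d_dock_bay)}
  ∪ add   = {at(dock), locked(d_bay_store), open(d_dock_bay)}

== RESULT ==
["at(dock)", "locked(d_bay_store)", "open(d_dock_bay)"]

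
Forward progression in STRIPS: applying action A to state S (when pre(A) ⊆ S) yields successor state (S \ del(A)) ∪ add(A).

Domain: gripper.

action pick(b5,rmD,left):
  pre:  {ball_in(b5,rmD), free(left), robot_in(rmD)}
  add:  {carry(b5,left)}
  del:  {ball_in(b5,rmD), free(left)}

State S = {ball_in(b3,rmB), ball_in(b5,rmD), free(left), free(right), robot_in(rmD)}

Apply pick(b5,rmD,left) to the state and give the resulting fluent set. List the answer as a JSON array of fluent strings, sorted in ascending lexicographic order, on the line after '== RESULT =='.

Compute (S \ del) ∪ add:
  pre ⊆ S: {ball_in(b5,rmD), free(left), robot_in(rmD)} ⊆ S  — applicable
  S \ del = {ball_in(b3,rmB), free(right), robot_in(rmD)}
  ∪ add   = {ball_in(b3,rmB), carry(b5,left), free(right), robot_in(rmD)}

== RESULT ==
["ball_in(b3,rmB)", "carry(b5,left)", "free(right)", "robot_in(rmD)"]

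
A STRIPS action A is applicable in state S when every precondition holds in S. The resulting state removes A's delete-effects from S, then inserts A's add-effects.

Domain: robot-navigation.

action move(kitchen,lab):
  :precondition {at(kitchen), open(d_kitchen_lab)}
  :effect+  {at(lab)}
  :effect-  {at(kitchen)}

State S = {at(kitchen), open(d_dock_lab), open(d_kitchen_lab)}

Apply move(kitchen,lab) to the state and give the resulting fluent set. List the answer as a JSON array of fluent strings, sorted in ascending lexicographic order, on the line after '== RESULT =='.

Progress:
  pre ⊆ S: {at(kitchen), open(d_kitchen_lab)} ⊆ S  — applicable
  S \ del = {open(d_dock_lab), open(d_kitchen_lab)}
  ∪ add   = {at(lab), open(d_dock_lab), open(d_kitchen_lab)}

== RESULT ==
["at(lab)", "open(d_dock_lab)", "open(d_kitchen_lab)"]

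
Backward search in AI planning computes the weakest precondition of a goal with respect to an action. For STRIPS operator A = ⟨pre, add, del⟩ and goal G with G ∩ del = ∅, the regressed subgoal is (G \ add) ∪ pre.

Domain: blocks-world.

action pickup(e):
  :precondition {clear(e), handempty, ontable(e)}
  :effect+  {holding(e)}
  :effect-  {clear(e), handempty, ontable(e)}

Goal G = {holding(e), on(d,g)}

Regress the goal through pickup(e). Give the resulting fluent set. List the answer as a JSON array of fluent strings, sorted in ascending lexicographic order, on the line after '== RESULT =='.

Regress:
  G ∩ del = {}  (empty — regression defined)
  G \ add = {holding(e), on(d,g)} \ {holding(e)} = {on(d,g)}
  ∪ pre   = {on(d,g)} ∪ {clear(e), handempty, ontable(e)}
          = {clear(e), handempty, on(d,g), ontable(e)}

== RESULT ==
["clear(e)", "handempty", "on(d,g)", "ontable(e)"]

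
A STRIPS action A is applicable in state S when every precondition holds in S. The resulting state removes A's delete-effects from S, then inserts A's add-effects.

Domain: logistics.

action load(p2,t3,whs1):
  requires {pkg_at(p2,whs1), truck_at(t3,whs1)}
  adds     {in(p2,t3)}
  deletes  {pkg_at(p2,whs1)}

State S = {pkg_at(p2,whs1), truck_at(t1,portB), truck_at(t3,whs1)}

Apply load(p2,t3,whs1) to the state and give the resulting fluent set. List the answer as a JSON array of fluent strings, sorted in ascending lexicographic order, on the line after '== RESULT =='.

Progress:
  pre ⊆ S: {pkg_at(p2,whs1), truck_at(t3,whs1)} ⊆ S  — applicable
  S \ del = {truck_at(t1,portB), truck_at(t3,whs1)}
  ∪ add   = {in(p2,t3), truck_at(t1,portB), truck_at(t3,whs1)}

== RESULT ==
["in(p2,t3)", "truck_at(t1,portB)", "truck_at(t3,whs1)"]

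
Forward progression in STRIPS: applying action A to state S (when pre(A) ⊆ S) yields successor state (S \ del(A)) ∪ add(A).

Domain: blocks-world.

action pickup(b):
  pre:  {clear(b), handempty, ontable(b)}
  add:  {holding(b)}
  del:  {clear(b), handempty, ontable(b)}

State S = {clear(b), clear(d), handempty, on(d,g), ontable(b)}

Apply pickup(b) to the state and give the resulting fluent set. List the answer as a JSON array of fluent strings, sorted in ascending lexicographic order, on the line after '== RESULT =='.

Progress:
  pre ⊆ S: {clear(b), handempty, ontable(b)} ⊆ S  — applicable
  S \ del = {clear(d), on(d,g)}
  ∪ add   = {clear(d), holding(b), on(d,g)}

== RESULT ==
["clear(d)", "holding(b)", "on(d,g)"]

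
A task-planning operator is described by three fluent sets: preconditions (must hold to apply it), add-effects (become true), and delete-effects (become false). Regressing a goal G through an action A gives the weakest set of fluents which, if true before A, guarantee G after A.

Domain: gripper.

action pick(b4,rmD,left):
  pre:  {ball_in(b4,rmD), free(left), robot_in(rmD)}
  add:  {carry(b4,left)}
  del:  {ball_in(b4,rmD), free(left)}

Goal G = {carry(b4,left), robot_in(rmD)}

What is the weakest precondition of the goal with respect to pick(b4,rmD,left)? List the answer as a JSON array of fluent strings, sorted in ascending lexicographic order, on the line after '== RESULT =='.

Regress:
  G ∩ del = {}  (empty — regression defined)
  G \ add = {carry(b4,left), robot_in(rmD)} \ {carry(b4,left)} = {robot_in(rmD)}
  ∪ pre   = {robot_in(rmD)} ∪ {ball_in(b4,rmD), free(left), robot_in(rmD)}
          = {ball_in(b4,rmD), free(left), robot_in(rmD)}

== RESULT ==
["ball_in(b4,rmD)", "free(left)", "robot_in(rmD)"]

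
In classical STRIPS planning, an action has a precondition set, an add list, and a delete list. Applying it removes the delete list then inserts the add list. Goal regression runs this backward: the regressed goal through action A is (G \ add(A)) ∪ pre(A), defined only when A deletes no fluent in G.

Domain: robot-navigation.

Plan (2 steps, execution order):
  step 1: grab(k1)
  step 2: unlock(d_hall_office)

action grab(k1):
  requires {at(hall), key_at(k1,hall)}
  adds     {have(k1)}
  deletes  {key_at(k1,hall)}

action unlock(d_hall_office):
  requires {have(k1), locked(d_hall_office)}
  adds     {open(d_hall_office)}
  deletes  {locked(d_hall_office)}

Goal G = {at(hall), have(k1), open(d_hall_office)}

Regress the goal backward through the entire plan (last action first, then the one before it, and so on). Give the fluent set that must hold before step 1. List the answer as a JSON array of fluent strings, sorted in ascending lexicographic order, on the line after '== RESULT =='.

Regress step by step:
  through step 2 (unlock(d_hall_office)): drop {open(d_hall_office)}, keep {at(hall), have(k1)}, require {have(k1), locked(d_hall_office)}
    → {at(hall), have(k1), locked(d_hall_office)}
  through step 1 (grab(k1)): drop {have(k1)}, keep {at(hall), locked(d_hall_office)}, require {at(hall), key_at(k1,hall)}
    → {at(hall), key_at(k1,hall), locked(d_hall_office)}

== RESULT ==
["at(hall)", "key_at(k1,hall)", "locked(d_hall_office)"]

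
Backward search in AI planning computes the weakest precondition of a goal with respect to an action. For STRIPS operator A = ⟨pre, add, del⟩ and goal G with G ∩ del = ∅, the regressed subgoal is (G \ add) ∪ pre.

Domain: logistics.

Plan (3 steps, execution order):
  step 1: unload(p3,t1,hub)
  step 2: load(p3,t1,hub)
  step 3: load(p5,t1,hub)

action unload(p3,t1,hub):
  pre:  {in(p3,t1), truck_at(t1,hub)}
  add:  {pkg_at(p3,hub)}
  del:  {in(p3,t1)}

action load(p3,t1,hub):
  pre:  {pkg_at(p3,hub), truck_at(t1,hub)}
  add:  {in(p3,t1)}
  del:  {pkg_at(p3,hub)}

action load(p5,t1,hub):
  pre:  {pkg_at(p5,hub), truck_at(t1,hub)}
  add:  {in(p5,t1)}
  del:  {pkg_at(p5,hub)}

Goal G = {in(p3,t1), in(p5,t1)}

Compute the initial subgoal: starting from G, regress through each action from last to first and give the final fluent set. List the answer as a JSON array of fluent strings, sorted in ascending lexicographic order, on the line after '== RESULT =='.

Regress step by step:
  through step 3 (load(p5,t1,hub)): drop {in(p5,t1)}, keep {in(p3,t1)}, require {pkg_at(p5,hub), truck_at(t1,hub)}
    → {in(p3,t1), pkg_at(p5,hub), truck_at(t1,hub)}
  through step 2 (load(p3,t1,hub)): drop {in(p3,t1)}, keep {pkg_at(p5,hub), truck_at(t1,hub)}, require {pkg_at(p3,hub), truck_at(t1,hub)}
    → {pkg_at(p3,hub), pkg_at(p5,hub), truck_at(t1,hub)}
  through step 1 (unload(p3,t1,hub)): drop {pkg_at(p3,hub)}, keep {pkg_at(p5,hub), truck_at(t1,hub)}, require {in(p3,t1), truck_at(t1,hub)}
    → {in(p3,t1), pkg_at(p5,hub), truck_at(t1,hub)}

== RESULT ==
["in(p3,t1)", "pkg_at(p5,hub)", "truck_at(t1,hub)"]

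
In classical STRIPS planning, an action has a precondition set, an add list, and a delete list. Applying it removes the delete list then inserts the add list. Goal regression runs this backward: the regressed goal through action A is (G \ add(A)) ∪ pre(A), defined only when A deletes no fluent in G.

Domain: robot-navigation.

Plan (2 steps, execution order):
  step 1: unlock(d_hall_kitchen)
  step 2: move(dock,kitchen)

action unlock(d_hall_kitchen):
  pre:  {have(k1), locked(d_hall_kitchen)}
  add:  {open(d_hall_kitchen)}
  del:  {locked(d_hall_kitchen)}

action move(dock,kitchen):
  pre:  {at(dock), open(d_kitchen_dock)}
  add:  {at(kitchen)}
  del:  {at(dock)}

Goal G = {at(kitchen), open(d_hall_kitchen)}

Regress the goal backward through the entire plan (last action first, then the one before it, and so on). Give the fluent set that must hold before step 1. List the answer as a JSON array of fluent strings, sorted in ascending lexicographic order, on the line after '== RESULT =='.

Work backward from the goal:
  through step 2 (move(dock,kitchen)): drop {at(kitchen)}, keep {open(d_hall_kitchen)}, require {at(dock), open(d_kitchen_dock)}
    → {at(dock), open(d_hall_kitchen), open(d_kitchen_dock)}
  through step 1 (unlock(d_hall_kitchen)): drop {open(d_hall_kitchen)}, keep {at(dock), open(d_kitchen_dock)}, require {have(k1), locked(d_hall_kitchen)}
    → {at(dock), have(k1), locked(d_hall_kitchen), open(d_kitchen_dock)}

== RESULT ==
["at(dock)", "have(k1)", "locked(d_hall_kitchen)", "open(d_kitchen_dock)"]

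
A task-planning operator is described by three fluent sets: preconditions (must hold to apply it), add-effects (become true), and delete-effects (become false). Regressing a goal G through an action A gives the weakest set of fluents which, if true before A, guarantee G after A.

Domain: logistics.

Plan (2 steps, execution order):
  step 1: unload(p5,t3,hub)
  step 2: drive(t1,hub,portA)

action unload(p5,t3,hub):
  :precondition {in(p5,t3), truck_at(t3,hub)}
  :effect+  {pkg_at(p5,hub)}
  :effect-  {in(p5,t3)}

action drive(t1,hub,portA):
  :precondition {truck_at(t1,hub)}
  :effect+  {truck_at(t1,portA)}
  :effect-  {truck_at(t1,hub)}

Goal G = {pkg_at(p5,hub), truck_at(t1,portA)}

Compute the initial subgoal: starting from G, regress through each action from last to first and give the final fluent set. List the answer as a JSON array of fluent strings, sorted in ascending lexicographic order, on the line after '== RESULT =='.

Regress step by step:
  through step 2 (drive(t1,hub,portA)): drop {truck_at(t1,portA)}, keep {pkg_at(p5,hub)}, require {truck_at(t1,hub)}
    → {pkg_at(p5,hub), truck_at(t1,hub)}
  through step 1 (unload(p5,t3,hub)): drop {pkg_at(p5,hub)}, keep {truck_at(t1,hub)}, require {in(p5,t3), truck_at(t3,hub)}
    → {in(p5,t3), truck_at(t1,hub), truck_at(t3,hub)}

== RESULT ==
["in(p5,t3)", "truck_at(t1,hub)", "truck_at(t3,hub)"]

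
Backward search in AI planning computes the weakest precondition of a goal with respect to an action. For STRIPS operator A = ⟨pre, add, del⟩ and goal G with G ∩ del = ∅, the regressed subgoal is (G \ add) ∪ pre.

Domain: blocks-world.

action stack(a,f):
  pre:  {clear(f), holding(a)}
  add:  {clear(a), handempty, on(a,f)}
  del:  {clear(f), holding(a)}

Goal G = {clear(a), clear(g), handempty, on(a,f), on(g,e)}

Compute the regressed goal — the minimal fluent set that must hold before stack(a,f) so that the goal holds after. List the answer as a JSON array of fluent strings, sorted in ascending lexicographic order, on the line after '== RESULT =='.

Compute (G \ add) ∪ pre:
  G ∩ del = {}  (empty — regression defined)
  G \ add = {clear(a), clear(g), handempty, on(a,f), on(g,e)} \ {clear(a), handempty, on(a,f)} = {clear(g), on(g,e)}
  ∪ pre   = {clear(g), on(g,e)} ∪ {clear(f), holding(a)}
          = {clear(f), clear(g), holding(a), on(g,e)}

== RESULT ==
["clear(f)", "clear(g)", "holding(a)", "on(g,e)"]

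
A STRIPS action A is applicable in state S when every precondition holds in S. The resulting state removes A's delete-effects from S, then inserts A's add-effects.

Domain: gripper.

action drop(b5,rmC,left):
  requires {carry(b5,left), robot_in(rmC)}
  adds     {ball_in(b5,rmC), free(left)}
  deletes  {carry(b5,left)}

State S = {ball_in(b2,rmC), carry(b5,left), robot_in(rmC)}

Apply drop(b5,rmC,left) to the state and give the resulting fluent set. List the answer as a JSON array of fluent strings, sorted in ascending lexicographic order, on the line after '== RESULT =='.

Progress:
  pre ⊆ S: {carry(b5,left), robot_in(rmC)} ⊆ S  — applicable
  S \ del = {ball_in(b2,rmC), robot_in(rmC)}
  ∪ add   = {ball_in(b2,rmC), ball_in(b5,rmC), free(left), robot_in(rmC)}

== RESULT ==
["ball_in(b2,rmC)", "ball_in(b5,rmC)", "free(left)", "robot_in(rmC)"]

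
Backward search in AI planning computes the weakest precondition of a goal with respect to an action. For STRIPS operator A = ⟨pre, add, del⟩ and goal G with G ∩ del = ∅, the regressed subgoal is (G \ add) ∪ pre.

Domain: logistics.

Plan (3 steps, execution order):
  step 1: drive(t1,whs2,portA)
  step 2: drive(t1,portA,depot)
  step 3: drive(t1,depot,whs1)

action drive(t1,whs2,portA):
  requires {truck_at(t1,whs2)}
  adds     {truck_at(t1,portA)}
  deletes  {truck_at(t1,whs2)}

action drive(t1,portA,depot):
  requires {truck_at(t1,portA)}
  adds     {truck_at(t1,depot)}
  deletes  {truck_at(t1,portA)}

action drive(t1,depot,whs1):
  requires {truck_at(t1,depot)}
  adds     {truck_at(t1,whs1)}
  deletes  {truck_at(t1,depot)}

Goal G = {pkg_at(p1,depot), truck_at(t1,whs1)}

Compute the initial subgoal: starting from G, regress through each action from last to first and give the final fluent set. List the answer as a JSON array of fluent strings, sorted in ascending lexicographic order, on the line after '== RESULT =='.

Work backward from the goal:
  through step 3 (drive(t1,depot,whs1)): drop {truck_at(t1,whs1)}, keep {pkg_at(p1,depot)}, require {truck_at(t1,depot)}
    → {pkg_at(p1,depot), truck_at(t1,depot)}
  through step 2 (drive(t1,portA,depot)): drop {truck_at(t1,depot)}, keep {pkg_at(p1,depot)}, require {truck_at(t1,portA)}
    → {pkg_at(p1,depot), truck_at(t1,portA)}
  through step 1 (drive(t1,whs2,portA)): drop {truck_at(t1,portA)}, keep {pkg_at(p1,depot)}, require {truck_at(t1,whs2)}
    → {pkg_at(p1,depot), truck_at(t1,whs2)}

== RESULT ==
["pkg_at(p1,depot)", "truck_at(t1,whs2)"]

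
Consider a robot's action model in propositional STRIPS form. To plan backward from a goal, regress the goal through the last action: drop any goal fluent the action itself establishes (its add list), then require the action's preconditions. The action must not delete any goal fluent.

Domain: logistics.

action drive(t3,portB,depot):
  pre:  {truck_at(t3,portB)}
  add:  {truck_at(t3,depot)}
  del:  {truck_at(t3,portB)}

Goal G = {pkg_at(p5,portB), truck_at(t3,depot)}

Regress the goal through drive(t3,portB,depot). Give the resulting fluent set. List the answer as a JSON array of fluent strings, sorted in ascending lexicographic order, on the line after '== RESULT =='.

Regress:
  G ∩ del = {}  (empty — regression defined)
  G \ add = {pkg_at(p5,portB), truck_at(t3,depot)} \ {truck_at(t3,depot)} = {pkg_at(p5,portB)}
  ∪ pre   = {pkg_at(p5,portB)} ∪ {truck_at(t3,portB)}
          = {pkg_at(p5,portB), truck_at(t3,portB)}

== RESULT ==
["pkg_at(p5,portB)", "truck_at(t3,portB)"]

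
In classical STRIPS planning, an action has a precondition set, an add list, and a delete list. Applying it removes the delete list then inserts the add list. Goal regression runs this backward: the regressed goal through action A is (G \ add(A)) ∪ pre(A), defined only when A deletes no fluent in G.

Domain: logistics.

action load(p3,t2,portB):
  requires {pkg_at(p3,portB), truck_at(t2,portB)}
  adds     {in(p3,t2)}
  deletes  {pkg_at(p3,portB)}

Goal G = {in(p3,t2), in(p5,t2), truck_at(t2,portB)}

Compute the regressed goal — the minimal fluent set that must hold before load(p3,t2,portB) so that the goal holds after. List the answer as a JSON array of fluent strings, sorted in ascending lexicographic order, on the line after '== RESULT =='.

Compute (G \ add) ∪ pre:
  G ∩ del = {}  (empty — regression defined)
  G \ add = {in(p3,t2), in(p5,t2), truck_at(t2,portB)} \ {in(p3,t2)} = {in(p5,t2), truck_at(t2,portB)}
  ∪ pre   = {in(p5,t2), truck_at(t2,portB)} ∪ {pkg_at(p3,portB), truck_at(t2,portB)}
          = {in(p5,t2), pkg_at(p3,portB), truck_at(t2,portB)}

== RESULT ==
["in(p5,t2)", "pkg_at(p3,portB)", "truck_at(t2,portB)"]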